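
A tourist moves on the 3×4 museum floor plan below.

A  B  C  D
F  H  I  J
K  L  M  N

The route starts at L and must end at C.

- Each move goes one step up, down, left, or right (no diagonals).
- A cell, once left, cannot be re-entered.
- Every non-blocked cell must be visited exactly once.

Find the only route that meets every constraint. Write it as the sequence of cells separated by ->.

Need to visit all 12 open cells exactly once, starting at L and ending at C.
Route from L: left to K, 2× up (reaching A), right to B, down to H, right to I, down to M, right to N, 2× up (reaching D), left to C — 11 moves in all.
Check: all 12 open cells covered.

L -> K -> F -> A -> B -> H -> I -> M -> N -> J -> D -> C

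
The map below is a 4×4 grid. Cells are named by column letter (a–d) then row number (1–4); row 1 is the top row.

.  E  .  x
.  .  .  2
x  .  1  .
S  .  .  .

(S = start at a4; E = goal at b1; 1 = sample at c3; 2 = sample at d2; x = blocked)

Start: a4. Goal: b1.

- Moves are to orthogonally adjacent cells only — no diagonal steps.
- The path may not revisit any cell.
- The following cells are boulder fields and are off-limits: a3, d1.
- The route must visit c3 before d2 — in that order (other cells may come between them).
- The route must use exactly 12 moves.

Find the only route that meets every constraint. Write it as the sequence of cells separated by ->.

a4 -> b4 -> b3 -> c3 -> c4 -> d4 -> d3 -> d2 -> c2 -> b2 -> a2 -> a1 -> b1

The waypoints must appear in the order c3, d2, with no cell reused.
Route from a4: right 1 to b4, up 1 to b3, right 1 to c3, down 1 to c4, right 1 to d4, up 2 to d2, left 3 to a2, up 1 to a1, right 1 to b1 — 12 moves in all.
Check: order respected (1 at step 3, 2 at step 7); 12 moves as required.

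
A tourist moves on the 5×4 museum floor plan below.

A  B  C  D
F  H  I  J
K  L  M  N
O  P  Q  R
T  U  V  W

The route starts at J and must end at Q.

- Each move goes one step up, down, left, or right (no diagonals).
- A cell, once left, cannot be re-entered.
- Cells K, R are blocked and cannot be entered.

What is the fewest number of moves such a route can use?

The Manhattan distance from J to Q is |2−4| + |4−3| = 3, so at least 3 moves are needed.
A route of 3 moves achieves this: J → N → M → Q.
Since 3 matches the lower bound, it is optimal.

3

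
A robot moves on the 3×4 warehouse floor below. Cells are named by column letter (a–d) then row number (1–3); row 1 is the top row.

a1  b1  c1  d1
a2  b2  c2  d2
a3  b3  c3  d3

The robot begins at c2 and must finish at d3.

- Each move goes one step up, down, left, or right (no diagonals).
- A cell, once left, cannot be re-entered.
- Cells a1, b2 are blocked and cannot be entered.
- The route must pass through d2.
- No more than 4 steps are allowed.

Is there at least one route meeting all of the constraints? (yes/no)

yes

One route that works: c2 → d2 → d3.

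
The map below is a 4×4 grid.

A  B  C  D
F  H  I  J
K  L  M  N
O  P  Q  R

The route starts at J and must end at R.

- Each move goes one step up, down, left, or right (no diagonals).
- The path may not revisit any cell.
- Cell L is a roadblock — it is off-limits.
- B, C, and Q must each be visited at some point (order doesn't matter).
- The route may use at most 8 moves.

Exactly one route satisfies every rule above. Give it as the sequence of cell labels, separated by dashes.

J - D - C - B - H - I - M - Q - R

Any route must reach B, C, and Q and still end at R within 8 moves, so the order of the required stops is forced.
Route from J: up 1 to D, left 2 to B, down 1 to H, right 1 to I, down 2 to Q, right 1 to R — 8 moves in all.
Check: all required cells visited; 8 ≤ 8 moves.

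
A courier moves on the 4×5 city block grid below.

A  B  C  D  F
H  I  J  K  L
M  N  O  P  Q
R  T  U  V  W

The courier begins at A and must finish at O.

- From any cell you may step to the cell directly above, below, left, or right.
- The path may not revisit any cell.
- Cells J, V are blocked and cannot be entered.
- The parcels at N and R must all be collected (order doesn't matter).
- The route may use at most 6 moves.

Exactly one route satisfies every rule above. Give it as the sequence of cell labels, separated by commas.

The budget equals the shortest possible length, so every move has to be on a shortest route through the required cells.
Route from A: 3× down (reaching R), right to T, up to N, right to O — 6 moves in all.
Check: all required cells visited; 6 ≤ 6 moves.

A, H, M, R, T, N, O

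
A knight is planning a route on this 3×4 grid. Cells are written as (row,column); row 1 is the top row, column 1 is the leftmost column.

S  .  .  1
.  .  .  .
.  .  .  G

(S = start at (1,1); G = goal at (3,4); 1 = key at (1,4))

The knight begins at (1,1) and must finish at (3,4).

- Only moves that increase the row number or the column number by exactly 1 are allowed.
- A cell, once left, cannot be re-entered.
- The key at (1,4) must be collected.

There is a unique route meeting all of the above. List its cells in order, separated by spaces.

(1,1) (1,2) (1,3) (1,4) (2,4) (3,4)

Moves only go right or down, so the column and row indices never decrease.
Route from (1,1): right 3 to (1,4), down 2 to (3,4) — 5 moves in all.
Check: all required cells visited.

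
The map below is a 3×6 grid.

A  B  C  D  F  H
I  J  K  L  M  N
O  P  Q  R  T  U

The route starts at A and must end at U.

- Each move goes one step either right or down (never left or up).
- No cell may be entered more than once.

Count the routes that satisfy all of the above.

A right/down-only route from A to U makes exactly 2 down-moves and 5 right-moves in some order.
With no other constraints that would be C(7,2) = 21 routes.
That gives 21 routes.

21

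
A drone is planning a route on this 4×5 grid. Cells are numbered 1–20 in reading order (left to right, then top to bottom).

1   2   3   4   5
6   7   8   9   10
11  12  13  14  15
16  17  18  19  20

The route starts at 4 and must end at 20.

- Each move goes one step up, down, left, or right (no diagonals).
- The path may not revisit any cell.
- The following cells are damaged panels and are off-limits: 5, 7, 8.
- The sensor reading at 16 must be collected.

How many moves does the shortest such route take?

10

Any route passes through 16 somewhere between 4 and 20. Summing Manhattan distances along the two legs (4 → 16 → 20) gives a lower bound of 6 + 4 = 10 moves.
A route of 10 moves achieves this: 4 → 9 → 14 → 13 → 12 → 11 → 16 → 17 → 18 → 19 → 20.
Since 10 matches the lower bound, it is optimal.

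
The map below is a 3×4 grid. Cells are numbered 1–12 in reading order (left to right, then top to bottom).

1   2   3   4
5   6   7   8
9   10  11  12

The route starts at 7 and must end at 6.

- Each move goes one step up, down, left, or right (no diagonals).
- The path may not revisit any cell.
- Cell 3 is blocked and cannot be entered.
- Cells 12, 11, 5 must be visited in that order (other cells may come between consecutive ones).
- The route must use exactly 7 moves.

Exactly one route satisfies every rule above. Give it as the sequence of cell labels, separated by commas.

7, 8, 12, 11, 10, 9, 5, 6

The waypoints must appear in the order 12, 11, 5, with no cell reused.
Route from 7: right to 8, down to 12, 3× left (reaching 9), up to 5, right to 6 — 7 moves in all.
Check: order respected (12 at step 2, 11 at step 3, 5 at step 6); 7 moves as required.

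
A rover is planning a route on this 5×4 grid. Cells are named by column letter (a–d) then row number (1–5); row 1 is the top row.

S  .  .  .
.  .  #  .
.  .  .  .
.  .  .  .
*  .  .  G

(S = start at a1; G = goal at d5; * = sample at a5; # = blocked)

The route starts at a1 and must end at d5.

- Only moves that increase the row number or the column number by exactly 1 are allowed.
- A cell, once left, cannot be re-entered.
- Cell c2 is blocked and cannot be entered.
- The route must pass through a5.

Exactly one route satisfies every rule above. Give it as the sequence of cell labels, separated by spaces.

a1 a2 a3 a4 a5 b5 c5 d5

Moves only go right or down, so the column and row indices never decrease.
Route from a1: 4× down (reaching a5), 3× right (reaching d5) — 7 moves in all.
Check: all required cells visited.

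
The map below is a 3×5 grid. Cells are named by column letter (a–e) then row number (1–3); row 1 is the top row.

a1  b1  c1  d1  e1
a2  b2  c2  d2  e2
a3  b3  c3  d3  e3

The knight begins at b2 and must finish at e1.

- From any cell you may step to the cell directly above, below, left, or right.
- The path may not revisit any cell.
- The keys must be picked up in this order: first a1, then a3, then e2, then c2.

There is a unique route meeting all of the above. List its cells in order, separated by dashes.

b2 - b1 - a1 - a2 - a3 - b3 - c3 - d3 - e3 - e2 - d2 - c2 - c1 - d1 - e1

The waypoints must appear in the order a1, a3, e2, c2, with no cell reused.
Route from b2: up to b1, left to a1, 2× down (reaching a3), 4× right (reaching e3), up to e2, 2× left (reaching c2), up to c1, 2× right (reaching e1) — 14 moves in all.
Check: order respected (a1 at step 2, a3 at step 4, e2 at step 9, c2 at step 11).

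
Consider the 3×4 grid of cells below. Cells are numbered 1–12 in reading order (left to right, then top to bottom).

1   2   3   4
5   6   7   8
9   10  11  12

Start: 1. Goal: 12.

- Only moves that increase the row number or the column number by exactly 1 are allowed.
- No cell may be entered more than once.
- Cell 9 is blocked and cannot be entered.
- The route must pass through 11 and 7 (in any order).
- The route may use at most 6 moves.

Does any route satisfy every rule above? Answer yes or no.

One route that works: 1 → 5 → 6 → 7 → 11 → 12.

yes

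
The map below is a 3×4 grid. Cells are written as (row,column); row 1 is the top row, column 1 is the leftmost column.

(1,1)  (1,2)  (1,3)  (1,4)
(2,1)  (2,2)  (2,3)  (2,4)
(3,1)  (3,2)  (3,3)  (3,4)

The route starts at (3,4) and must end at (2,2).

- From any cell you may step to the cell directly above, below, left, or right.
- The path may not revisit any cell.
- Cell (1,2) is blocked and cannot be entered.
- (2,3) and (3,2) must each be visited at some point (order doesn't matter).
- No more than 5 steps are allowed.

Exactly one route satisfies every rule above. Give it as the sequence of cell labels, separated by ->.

The 5-move cap with required stops at (2,3), (3,2) leaves no slack for detours.
Route from (3,4): up to (2,4), left to (2,3), down to (3,3), left to (3,2), up to (2,2) — 5 moves in all.
Check: all required cells visited; 5 ≤ 5 moves.

(3,4) -> (2,4) -> (2,3) -> (3,3) -> (3,2) -> (2,2)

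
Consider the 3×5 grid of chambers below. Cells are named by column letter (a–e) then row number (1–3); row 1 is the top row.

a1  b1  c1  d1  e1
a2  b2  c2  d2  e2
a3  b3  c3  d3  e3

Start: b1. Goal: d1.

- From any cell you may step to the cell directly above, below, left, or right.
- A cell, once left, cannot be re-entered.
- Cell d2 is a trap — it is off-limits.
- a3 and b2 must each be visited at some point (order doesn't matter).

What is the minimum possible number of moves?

Any route passes through a3 and b2 in some order between b1 and d1. Summing Manhattan distances along each leg and taking the cheapest ordering (b1 → b2 → a3 → d1) gives a lower bound of 1 + 2 + 5 = 8 moves.
A route of 8 moves achieves this: b1 → b2 → a2 → a3 → b3 → c3 → c2 → c1 → d1.
Since 8 matches the lower bound, it is optimal.

8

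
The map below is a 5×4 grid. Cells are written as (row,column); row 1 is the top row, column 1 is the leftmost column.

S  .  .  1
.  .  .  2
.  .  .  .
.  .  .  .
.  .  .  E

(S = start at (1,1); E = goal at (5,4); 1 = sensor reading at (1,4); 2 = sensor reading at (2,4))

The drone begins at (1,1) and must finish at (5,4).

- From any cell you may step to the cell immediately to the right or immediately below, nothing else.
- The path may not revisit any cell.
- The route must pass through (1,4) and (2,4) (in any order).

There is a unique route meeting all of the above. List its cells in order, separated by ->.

(1,1) -> (1,2) -> (1,3) -> (1,4) -> (2,4) -> (3,4) -> (4,4) -> (5,4)

Moves only go right or down, so the column and row indices never decrease.
Route from (1,1): right 3 to (1,4), down 4 to (5,4) — 7 moves in all.
Check: all required cells visited.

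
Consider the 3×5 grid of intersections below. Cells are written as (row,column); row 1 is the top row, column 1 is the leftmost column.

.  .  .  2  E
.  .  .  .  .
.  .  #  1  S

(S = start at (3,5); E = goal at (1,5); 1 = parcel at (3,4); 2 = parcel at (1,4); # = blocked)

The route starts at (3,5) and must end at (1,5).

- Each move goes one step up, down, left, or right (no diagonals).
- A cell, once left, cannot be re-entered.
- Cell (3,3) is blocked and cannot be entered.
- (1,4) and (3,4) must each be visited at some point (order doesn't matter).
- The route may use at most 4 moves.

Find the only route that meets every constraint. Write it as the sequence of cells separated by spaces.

(3,5) (3,4) (2,4) (1,4) (1,5)

The 4-move cap with required stops at (1,4), (3,4) leaves no slack for detours.
Route from (3,5): left to (3,4), 2× up (reaching (1,4)), right to (1,5) — 4 moves in all.
Check: all required cells visited; 4 ≤ 4 moves.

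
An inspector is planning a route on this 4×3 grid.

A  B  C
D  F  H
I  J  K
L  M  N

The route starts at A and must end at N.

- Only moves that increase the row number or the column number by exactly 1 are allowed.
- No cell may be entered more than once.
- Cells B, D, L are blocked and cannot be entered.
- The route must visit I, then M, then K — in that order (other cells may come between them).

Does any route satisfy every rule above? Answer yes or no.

K lies above M, so going from M to K would need an upward move — but moves only go right/down, so M cannot be visited before K.

no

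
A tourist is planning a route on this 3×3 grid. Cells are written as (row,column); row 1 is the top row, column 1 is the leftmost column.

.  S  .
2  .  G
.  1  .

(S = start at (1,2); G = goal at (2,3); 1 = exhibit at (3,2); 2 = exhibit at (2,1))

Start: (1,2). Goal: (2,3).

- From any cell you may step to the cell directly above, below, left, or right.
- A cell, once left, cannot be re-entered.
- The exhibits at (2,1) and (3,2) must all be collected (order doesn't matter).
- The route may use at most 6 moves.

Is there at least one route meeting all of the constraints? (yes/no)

yes

One route that works: (1,2) → (2,2) → (2,1) → (3,1) → (3,2) → (3,3) → (2,3).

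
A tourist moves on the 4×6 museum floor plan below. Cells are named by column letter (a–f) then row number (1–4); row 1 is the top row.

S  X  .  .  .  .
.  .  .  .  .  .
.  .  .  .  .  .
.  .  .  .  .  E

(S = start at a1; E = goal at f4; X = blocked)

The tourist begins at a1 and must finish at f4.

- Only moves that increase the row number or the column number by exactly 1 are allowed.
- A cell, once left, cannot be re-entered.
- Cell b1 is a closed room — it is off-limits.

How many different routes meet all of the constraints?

A right/down-only route from a1 to f4 makes exactly 3 down-moves and 5 right-moves in some order.
With no other constraints that would be C(8,3) = 56 routes.
Subtract routes through each blocked cell (inclusion–exclusion for overlaps): − through b1: 35 → 21.
That gives 21 routes.

21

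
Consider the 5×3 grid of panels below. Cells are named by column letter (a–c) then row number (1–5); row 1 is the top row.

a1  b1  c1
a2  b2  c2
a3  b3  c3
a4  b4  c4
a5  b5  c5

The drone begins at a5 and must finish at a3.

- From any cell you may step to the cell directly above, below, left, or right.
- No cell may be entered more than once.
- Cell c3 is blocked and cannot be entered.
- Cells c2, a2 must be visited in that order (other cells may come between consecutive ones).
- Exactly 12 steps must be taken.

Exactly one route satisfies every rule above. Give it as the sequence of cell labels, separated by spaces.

The waypoints must appear in the order c2, a2, with no cell reused.
Route from a5: right 2 to c5, up 1 to c4, left 1 to b4, up 2 to b2, right 1 to c2, up 1 to c1, left 2 to a1, down 2 to a3 — 12 moves in all.
Check: order respected (c2 at step 7, a2 at step 11); 12 moves as required.

a5 b5 c5 c4 b4 b3 b2 c2 c1 b1 a1 a2 a3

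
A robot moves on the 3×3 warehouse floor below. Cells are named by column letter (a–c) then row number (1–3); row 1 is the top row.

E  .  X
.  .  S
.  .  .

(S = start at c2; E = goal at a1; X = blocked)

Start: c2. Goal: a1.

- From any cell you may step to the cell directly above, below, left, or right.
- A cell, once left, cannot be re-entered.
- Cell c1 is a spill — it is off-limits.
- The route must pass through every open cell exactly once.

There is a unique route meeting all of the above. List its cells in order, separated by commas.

c2, c3, b3, a3, a2, b2, b1, a1

Need to visit all 8 open cells exactly once, starting at c2 and ending at a1.
Cell c3 has only two open neighbours (c2 and b3), so the path must pass straight through it: one of those is the cell it's entered from and the other is where it exits.
Route from c2: down 1 to c3, left 2 to a3, up 1 to a2, right 1 to b2, up 1 to b1, left 1 to a1 — 7 moves in all.
Check: all 8 open cells covered.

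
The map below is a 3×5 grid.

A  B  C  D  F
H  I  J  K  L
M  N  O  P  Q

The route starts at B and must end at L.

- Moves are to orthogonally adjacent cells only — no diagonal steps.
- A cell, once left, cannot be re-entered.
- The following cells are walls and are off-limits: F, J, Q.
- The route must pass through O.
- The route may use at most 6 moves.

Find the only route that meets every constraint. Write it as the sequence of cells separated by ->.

B -> I -> N -> O -> P -> K -> L

Any route must reach O and still end at L within 6 moves, so the order of the required stops is forced.
Route from B: 2× down (reaching N), 2× right (reaching P), up to K, right to L — 6 moves in all.
Check: all required cells visited; 6 ≤ 6 moves.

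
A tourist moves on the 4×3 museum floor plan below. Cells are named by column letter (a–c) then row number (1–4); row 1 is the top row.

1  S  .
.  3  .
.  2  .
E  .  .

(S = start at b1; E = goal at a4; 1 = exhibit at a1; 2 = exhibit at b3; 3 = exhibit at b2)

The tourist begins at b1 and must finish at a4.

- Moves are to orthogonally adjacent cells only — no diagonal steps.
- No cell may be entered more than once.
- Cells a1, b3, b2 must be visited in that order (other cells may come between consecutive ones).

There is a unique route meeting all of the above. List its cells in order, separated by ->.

The waypoints must appear in the order a1, b3, b2, with no cell reused.
Route from b1: left 1 to a1, down 2 to a3, right 1 to b3, up 1 to b2, right 1 to c2, down 2 to c4, left 2 to a4 — 10 moves in all.
Check: order respected (1 at step 1, 2 at step 4, 3 at step 5).

b1 -> a1 -> a2 -> a3 -> b3 -> b2 -> c2 -> c3 -> c4 -> b4 -> a4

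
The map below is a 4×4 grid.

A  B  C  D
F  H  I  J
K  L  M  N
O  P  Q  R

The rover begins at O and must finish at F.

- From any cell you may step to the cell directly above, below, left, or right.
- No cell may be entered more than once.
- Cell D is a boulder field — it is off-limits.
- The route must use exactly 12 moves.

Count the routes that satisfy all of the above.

20

Need simple routes of exactly 12 moves from O to F (Manhattan distance 2, so 5 moves are spent on a detour and 5 undoing it).
Branch systematically from the start, pruning whenever the remaining move budget drops below the Manhattan distance to F or differs from it in parity. Grouping the completions by first move — via K: 12; via P: 8 — and summing: 12 + 8 = 20.
That gives 20 routes.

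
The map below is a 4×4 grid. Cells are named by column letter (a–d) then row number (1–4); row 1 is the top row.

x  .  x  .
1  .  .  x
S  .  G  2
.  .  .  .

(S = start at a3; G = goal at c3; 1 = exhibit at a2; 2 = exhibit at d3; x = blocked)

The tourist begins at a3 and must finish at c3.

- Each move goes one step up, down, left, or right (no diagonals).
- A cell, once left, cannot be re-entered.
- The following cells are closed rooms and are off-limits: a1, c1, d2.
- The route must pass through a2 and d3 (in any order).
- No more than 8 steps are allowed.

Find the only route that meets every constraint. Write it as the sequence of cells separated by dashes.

a3 - a2 - b2 - b3 - b4 - c4 - d4 - d3 - c3

Any route must reach a2 and d3 and still end at c3 within 8 moves, so the order of the required stops is forced.
Route from a3: up 1 to a2, right 1 to b2, down 2 to b4, right 2 to d4, up 1 to d3, left 1 to c3 — 8 moves in all.
Check: all required cells visited; 8 ≤ 8 moves.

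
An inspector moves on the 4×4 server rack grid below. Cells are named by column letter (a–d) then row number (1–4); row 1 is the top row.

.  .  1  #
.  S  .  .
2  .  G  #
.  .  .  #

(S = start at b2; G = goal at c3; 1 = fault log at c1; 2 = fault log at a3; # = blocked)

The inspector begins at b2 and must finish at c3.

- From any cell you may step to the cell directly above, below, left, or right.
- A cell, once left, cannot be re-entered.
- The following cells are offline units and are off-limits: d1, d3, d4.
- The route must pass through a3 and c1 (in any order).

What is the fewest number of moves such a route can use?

8

Any route passes through a3 and c1 in some order between b2 and c3. Summing Manhattan distances along each leg and taking the cheapest ordering (b2 → c1 → a3 → c3) gives a lower bound of 2 + 4 + 2 = 8 moves.
A route of 8 moves achieves this: b2 → b3 → a3 → a2 → a1 → b1 → c1 → c2 → c3.
Since 8 matches the lower bound, it is optimal.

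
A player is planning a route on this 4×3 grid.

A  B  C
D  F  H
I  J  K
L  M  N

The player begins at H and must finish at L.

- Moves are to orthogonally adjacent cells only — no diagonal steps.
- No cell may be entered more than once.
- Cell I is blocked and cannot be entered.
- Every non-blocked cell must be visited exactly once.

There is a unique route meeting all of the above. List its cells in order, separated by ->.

Need to visit all 11 open cells exactly once, starting at H and ending at L.
Cell C has only two open neighbours (H and B), so the path must pass straight through it: one of those is the cell it's entered from and the other is where it exits.
Route from H: up 1 to C, left 2 to A, down 1 to D, right 1 to F, down 1 to J, right 1 to K, down 1 to N, left 2 to L — 10 moves in all.
Check: all 11 open cells covered.

H -> C -> B -> A -> D -> F -> J -> K -> N -> M -> L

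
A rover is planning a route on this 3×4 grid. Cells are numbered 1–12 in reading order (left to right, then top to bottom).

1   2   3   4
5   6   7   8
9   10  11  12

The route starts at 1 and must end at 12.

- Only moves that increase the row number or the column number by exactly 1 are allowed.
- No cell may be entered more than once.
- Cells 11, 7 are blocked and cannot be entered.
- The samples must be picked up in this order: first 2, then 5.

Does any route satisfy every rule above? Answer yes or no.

no

5 lies to the left of 2, so going from 2 to 5 would need a leftward move — but moves only go right/down, so 2 cannot be visited before 5.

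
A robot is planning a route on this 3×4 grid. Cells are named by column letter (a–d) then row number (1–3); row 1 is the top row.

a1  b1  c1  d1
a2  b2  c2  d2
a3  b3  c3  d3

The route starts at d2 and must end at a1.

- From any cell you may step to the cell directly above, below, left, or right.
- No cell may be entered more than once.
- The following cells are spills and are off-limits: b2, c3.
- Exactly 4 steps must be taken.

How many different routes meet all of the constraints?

2

Need simple routes of exactly 4 moves from d2 to a1 (Manhattan distance 4, so 0 moves are spent on a detour and 0 undoing it).
Enumerating: d2 d1 c1 b1 a1 | d2 c2 c1 b1 a1.
That gives 2 routes.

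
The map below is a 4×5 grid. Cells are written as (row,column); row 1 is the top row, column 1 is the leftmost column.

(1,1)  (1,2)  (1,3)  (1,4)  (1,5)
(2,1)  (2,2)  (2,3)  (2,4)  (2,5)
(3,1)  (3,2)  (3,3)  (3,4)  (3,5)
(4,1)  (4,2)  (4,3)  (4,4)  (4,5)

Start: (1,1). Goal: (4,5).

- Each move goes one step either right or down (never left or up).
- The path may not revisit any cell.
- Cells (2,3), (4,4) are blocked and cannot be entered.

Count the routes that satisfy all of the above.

6

A right/down-only route from (1,1) to (4,5) makes exactly 3 down-moves and 4 right-moves in some order.
With no other constraints that would be C(7,3) = 35 routes.
Subtract routes through each blocked cell (inclusion–exclusion for overlaps): − through (2,3): 18 − through (4,4): 20 + through (2,3)&(4,4): 9 → 6.
That gives 6 routes.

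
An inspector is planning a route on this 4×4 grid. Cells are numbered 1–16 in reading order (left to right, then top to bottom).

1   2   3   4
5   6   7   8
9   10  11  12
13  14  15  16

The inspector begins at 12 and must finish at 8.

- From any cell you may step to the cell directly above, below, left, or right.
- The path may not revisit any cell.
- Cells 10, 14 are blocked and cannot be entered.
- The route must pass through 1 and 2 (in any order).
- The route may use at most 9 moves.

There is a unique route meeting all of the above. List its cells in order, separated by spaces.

12 11 7 6 5 1 2 3 4 8

Any route must reach 1 and 2 and still end at 8 within 9 moves, so the order of the required stops is forced.
Route from 12: left 1 to 11, up 1 to 7, left 2 to 5, up 1 to 1, right 3 to 4, down 1 to 8 — 9 moves in all.
Check: all required cells visited; 9 ≤ 9 moves.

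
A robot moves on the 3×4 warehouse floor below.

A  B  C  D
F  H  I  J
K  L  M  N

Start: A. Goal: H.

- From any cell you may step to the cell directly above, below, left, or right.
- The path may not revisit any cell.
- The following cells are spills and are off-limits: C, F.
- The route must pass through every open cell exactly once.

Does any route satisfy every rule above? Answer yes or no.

no

Cell D has only one open neighbour but is neither the start nor the goal, so a Hamiltonian route would have to both enter and leave it through the same neighbour — impossible without revisiting.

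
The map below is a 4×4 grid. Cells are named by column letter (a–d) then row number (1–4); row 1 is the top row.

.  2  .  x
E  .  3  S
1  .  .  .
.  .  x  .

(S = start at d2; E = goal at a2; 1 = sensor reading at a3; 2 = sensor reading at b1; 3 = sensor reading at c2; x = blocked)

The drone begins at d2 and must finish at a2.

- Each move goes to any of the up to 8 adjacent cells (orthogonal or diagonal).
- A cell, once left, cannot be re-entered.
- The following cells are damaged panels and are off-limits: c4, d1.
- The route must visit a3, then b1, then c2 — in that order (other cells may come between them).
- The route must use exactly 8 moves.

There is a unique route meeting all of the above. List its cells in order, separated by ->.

d2 -> c3 -> b4 -> a3 -> b2 -> b1 -> c2 -> b3 -> a2

The waypoints must appear in the order a3, b1, c2, with no cell reused.
Route from d2: 2× down-left (reaching b4), up-left to a3, up-right to b2, up to b1, down-right to c2, down-left to b3, up-left to a2 — 8 moves in all.
Check: order respected (1 at step 3, 2 at step 5, 3 at step 6); 8 moves as required.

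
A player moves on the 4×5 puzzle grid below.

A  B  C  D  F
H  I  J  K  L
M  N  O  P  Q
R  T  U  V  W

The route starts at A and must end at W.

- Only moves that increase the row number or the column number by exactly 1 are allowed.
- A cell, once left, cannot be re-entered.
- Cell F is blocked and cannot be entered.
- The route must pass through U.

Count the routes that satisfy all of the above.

10

A right/down-only route from A to W makes exactly 3 down-moves and 4 right-moves in some order.
With no other constraints that would be C(7,3) = 35 routes.
Split at U and multiply the segment counts (each segment already excludes blocked cells): A→U: 10; U→W: 1; product = 10.
That gives 10 routes.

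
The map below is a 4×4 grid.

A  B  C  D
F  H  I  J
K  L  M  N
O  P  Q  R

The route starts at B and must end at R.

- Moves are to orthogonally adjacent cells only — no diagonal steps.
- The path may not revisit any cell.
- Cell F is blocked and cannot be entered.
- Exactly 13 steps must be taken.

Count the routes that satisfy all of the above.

Need simple routes of exactly 13 moves from B to R (Manhattan distance 5, so 4 moves are spent on a detour and 4 undoing it).
Enumerating: B H L K O P Q M I C D J N R | B H I C D J N M L K O P Q R | B C D J N M I H L K O P Q R | B C D J I H L K O P Q M N R.
That gives 4 routes.

4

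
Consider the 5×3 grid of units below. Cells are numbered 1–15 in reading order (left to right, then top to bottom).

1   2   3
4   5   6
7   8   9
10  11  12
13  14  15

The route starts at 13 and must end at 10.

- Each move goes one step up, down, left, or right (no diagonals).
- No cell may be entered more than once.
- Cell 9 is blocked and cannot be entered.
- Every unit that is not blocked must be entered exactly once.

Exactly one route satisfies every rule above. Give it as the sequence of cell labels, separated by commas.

Need to visit all 14 open cells exactly once, starting at 13 and ending at 10.
Route from 13: 2× right (reaching 15), up to 12, left to 11, 2× up (reaching 5), right to 6, up to 3, 2× left (reaching 1), 3× down (reaching 10) — 13 moves in all.
Check: all 14 open cells covered.

13, 14, 15, 12, 11, 8, 5, 6, 3, 2, 1, 4, 7, 10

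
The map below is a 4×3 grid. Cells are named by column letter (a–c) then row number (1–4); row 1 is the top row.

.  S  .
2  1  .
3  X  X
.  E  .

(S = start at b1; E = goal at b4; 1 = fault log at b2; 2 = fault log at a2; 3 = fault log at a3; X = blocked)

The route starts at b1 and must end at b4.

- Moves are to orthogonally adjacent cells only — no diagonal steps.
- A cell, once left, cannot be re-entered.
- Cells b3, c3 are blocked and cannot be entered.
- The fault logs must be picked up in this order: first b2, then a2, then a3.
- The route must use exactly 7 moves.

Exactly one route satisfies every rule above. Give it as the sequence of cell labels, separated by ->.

b1 -> c1 -> c2 -> b2 -> a2 -> a3 -> a4 -> b4

The waypoints must appear in the order b2, a2, a3, with no cell reused.
Route from b1: right to c1, down to c2, 2× left (reaching a2), 2× down (reaching a4), right to b4 — 7 moves in all.
Check: order respected (1 at step 3, 2 at step 4, 3 at step 5); 7 moves as required.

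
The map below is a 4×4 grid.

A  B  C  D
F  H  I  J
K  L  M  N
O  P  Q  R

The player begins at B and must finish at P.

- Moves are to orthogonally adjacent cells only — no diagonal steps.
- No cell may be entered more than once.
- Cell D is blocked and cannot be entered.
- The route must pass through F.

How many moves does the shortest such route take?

Any route passes through F somewhere between B and P. Summing Manhattan distances along the two legs (B → F → P) gives a lower bound of 2 + 3 = 5 moves.
A route of 5 moves achieves this: B → H → F → K → O → P.
Since 5 matches the lower bound, it is optimal.

5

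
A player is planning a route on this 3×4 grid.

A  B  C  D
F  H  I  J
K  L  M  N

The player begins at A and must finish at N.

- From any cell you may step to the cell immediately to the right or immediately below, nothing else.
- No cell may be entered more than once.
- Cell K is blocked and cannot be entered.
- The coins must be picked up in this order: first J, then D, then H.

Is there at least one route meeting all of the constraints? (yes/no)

D lies above J, so going from J to D would need an upward move — but moves only go right/down, so J cannot be visited before D.

no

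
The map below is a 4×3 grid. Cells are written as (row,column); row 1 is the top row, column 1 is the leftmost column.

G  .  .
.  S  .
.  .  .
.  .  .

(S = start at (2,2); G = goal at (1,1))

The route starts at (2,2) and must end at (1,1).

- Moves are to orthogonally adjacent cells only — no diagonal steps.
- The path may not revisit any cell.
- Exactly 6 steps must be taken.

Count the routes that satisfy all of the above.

3

Need simple routes of exactly 6 moves from (2,2) to (1,1) (Manhattan distance 2, so 2 moves are spent on a detour and 2 undoing it).
Enumerating: (2,2) (3,2) (4,2) (4,1) (3,1) (2,1) (1,1) | (2,2) (3,2) (3,3) (2,3) (1,3) (1,2) (1,1) | (2,2) (2,3) (3,3) (3,2) (3,1) (2,1) (1,1).
That gives 3 routes.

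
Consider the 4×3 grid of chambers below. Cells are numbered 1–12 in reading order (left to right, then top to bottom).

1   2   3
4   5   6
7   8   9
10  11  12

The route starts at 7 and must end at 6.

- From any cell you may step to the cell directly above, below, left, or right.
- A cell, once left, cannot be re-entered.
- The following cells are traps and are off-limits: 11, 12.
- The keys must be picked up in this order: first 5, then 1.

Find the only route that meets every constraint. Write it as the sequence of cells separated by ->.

7 -> 8 -> 5 -> 4 -> 1 -> 2 -> 3 -> 6

The waypoints must appear in the order 5, 1, with no cell reused.
Route from 7: right 1 to 8, up 1 to 5, left 1 to 4, up 1 to 1, right 2 to 3, down 1 to 6 — 7 moves in all.
Check: order respected (5 at step 2, 1 at step 4).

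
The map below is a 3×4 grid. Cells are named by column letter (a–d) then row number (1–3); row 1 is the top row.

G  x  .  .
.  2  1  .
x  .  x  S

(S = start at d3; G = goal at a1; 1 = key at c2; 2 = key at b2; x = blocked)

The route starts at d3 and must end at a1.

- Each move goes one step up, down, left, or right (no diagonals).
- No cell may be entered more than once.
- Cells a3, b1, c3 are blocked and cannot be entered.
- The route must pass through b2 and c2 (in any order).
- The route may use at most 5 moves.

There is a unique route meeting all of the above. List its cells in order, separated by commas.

d3, d2, c2, b2, a2, a1

The 5-move cap with required stops at b2, c2 leaves no slack for detours.
Route from d3: up 1 to d2, left 3 to a2, up 1 to a1 — 5 moves in all.
Check: all required cells visited; 5 ≤ 5 moves.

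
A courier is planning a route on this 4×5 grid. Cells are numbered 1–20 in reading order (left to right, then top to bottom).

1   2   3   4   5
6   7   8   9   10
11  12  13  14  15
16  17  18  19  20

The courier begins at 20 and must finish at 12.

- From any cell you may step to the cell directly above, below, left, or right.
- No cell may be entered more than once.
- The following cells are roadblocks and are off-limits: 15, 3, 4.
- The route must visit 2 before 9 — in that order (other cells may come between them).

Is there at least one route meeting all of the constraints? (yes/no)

One route that works: 20 → 19 → 18 → 17 → 16 → 11 → 6 → 1 → 2 → 7 → 8 → 9 → 14 → 13 → 12.

yes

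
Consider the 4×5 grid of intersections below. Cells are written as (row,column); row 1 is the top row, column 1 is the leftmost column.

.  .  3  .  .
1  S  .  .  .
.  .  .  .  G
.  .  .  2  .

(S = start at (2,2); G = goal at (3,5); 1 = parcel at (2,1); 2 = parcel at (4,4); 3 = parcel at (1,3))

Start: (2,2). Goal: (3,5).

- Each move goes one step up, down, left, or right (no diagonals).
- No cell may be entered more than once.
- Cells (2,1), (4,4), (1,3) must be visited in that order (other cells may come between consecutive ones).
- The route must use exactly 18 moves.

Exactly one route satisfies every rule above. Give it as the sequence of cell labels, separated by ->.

(2,2) -> (1,2) -> (1,1) -> (2,1) -> (3,1) -> (4,1) -> (4,2) -> (3,2) -> (3,3) -> (4,3) -> (4,4) -> (3,4) -> (2,4) -> (2,3) -> (1,3) -> (1,4) -> (1,5) -> (2,5) -> (3,5)

The waypoints must appear in the order (2,1), (4,4), (1,3), with no cell reused.
Route from (2,2): up to (1,2), left to (1,1), 3× down (reaching (4,1)), right to (4,2), up to (3,2), right to (3,3), down to (4,3), right to (4,4), 2× up (reaching (2,4)), left to (2,3), up to (1,3), 2× right (reaching (1,5)), 2× down (reaching (3,5)) — 18 moves in all.
Check: order respected (1 at step 3, 2 at step 10, 3 at step 14); 18 moves as required.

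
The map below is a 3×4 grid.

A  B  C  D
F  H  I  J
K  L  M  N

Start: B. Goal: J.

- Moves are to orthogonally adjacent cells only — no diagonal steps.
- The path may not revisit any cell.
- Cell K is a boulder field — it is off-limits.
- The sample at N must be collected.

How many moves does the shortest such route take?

Any route passes through N somewhere between B and J. Summing Manhattan distances along the two legs (B → N → J) gives a lower bound of 4 + 1 = 5 moves.
A route of 5 moves achieves this: B → H → L → M → N → J.
Since 5 matches the lower bound, it is optimal.

5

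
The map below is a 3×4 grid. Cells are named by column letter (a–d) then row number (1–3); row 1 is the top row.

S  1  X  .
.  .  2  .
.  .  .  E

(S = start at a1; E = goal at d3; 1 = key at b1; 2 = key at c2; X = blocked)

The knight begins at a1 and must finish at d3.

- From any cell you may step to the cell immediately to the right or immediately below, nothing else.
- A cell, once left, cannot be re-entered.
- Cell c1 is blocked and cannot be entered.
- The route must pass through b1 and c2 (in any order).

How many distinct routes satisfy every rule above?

2

A right/down-only route from a1 to d3 makes exactly 2 down-moves and 3 right-moves in some order.
With no other constraints that would be C(5,2) = 10 routes.
A monotone route can only reach the required cells in the order b1, c2, so split there and multiply the segment counts (each segment already excludes blocked cells): a1→b1: 1; b1→c2: 1; c2→d3: 2; product = 2.
That gives 2 routes.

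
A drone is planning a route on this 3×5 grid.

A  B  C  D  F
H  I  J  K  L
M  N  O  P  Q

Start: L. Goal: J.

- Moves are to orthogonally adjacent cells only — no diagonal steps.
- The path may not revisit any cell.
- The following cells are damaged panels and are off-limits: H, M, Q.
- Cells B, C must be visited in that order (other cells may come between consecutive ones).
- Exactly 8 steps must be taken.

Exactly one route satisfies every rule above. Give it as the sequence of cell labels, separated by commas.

L, K, P, O, N, I, B, C, J

The waypoints must appear in the order B, C, with no cell reused.
Route from L: left to K, down to P, 2× left (reaching N), 2× up (reaching B), right to C, down to J — 8 moves in all.
Check: order respected (B at step 6, C at step 7); 8 moves as required.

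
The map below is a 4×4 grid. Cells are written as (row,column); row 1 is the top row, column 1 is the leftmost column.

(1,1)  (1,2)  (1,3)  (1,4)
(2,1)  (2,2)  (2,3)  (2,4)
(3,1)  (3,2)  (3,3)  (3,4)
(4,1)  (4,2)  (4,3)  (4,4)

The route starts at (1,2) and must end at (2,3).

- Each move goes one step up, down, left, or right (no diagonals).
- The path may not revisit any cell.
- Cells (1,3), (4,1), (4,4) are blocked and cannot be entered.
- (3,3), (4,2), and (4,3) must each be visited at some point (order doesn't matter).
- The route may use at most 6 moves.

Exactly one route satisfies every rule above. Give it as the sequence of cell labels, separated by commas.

(1,2), (2,2), (3,2), (4,2), (4,3), (3,3), (2,3)

Any route must reach (3,3), (4,2), and (4,3) and still end at (2,3) within 6 moves, so the order of the required stops is forced.
Route from (1,2): down 3 to (4,2), right 1 to (4,3), up 2 to (2,3) — 6 moves in all.
Check: all required cells visited; 6 ≤ 6 moves.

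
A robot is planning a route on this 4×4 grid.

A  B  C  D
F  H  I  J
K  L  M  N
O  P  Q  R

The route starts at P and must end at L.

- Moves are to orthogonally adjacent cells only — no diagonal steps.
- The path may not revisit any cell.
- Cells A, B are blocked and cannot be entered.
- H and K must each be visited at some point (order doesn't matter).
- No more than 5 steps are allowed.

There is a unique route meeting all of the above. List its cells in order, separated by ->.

P -> O -> K -> F -> H -> L

The 5-move cap with required stops at H, K leaves no slack for detours.
Route from P: left 1 to O, up 2 to F, right 1 to H, down 1 to L — 5 moves in all.
Check: all required cells visited; 5 ≤ 5 moves.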